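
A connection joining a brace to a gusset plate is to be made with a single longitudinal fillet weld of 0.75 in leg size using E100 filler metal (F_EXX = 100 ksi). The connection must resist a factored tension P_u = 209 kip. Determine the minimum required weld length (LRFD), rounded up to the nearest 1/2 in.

L = 9 in

Throat t_e = 0.707 × 0.75 = 0.5302 in.
φr_n = 0.75 × 0.6 × 100 × 0.5302 = 23.86 kip/in.
L_req = P_u / φr_n = 209 / 23.86 = 8.759 in total.
Round up → use L = 9 in.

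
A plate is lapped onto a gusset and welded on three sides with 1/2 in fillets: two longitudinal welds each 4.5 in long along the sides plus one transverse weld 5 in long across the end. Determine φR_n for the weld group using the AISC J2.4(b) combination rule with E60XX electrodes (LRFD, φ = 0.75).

φR_n ≈ 145 kips

E60XX → F_EXX = 60 ksi.
t_e = 0.707 × 0.5 = 0.3535 in.
R_nwl = 0.6 × 60 × 0.3535 × 9 = 114.5 kips (longitudinal, 2 welds).
R_nwt = 0.6 × 60 × 0.3535 × 5 = 63.63 kips (transverse, base value).
(i) R_nwl + R_nwt = 178.2 kips; (ii) 0.85 R_nwl + 1.5 R_nwt = 192.8 kips.
R_n = max = 192.8 kips [governs: (ii)]; φR_n = 144.6 kips.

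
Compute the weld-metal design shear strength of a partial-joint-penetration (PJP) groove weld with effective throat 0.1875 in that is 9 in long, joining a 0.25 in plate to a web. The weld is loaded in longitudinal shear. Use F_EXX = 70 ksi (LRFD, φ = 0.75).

Effective throat (given) t_e = 0.1875 in.
A_we = 0.1875 × 9 = 1.688 in².
F_nw = 0.6 F_EXX = 42 ksi.
φR_n = 0.75 × 42 × 1.688 = 53.16 kips.

φR_n ≈ 53.2 kips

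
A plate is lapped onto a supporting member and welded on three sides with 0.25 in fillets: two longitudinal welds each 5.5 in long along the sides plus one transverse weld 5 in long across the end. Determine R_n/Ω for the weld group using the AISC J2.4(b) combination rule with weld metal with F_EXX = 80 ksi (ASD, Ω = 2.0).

R_n/Ω ≈ 71.5 kips

t_e = 0.707 × 0.25 = 0.1767 in.
R_nwl = 0.6 × 80 × 0.1767 × 11 = 93.32 kips (longitudinal, 2 welds).
R_nwt = 0.6 × 80 × 0.1767 × 5 = 42.42 kips (transverse, base value).
(i) R_nwl + R_nwt = 135.7 kips; (ii) 0.85 R_nwl + 1.5 R_nwt = 143 kips.
R_n = max = 143 kips [governs: (ii)]; R_n/Ω = 71.48 kips.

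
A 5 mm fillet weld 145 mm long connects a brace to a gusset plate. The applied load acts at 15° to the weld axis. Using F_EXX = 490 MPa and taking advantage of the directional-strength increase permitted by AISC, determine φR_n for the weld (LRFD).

φR_n ≈ 120 kN

t_e = 0.707 × 5 = 3.535 mm; A_we = 3.535 × 145 = 512.6 mm².
Directional factor: 1.0 + 0.5 sin^1.5(15°) = 1.066.
F_nw = 0.6 × 490 × 1.066 = 313.4 MPa.
φR_n = 0.75 × 313.4 × 512.6 × 10⁻³ = 120.5 kN.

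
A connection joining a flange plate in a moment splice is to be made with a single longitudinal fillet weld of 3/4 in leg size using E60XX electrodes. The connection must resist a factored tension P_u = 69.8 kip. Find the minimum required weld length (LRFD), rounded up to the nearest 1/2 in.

E60XX → F_EXX = 60 ksi.
Throat t_e = 0.707 × 0.75 = 0.5302 in.
φr_n = 0.75 × 0.6 × 60 × 0.5302 = 14.32 kip/in.
L_req = P_u / φr_n = 69.8 / 14.32 = 4.875 in total.
Round up → use L = 5 in.

L = 5 in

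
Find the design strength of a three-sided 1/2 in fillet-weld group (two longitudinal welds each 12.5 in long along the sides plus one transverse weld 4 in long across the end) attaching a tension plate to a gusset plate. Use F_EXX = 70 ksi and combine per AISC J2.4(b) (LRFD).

φR_n ≈ 323 kips

t_e = 0.707 × 0.5 = 0.3535 in.
R_nwl = 0.6 × 70 × 0.3535 × 25 = 371.2 kips (longitudinal, 2 welds).
R_nwt = 0.6 × 70 × 0.3535 × 4 = 59.39 kips (transverse, base value).
(i) R_nwl + R_nwt = 430.6 kips; (ii) 0.85 R_nwl + 1.5 R_nwt = 404.6 kips.
R_n = max = 430.6 kips [governs: (i)]; φR_n = 322.9 kips.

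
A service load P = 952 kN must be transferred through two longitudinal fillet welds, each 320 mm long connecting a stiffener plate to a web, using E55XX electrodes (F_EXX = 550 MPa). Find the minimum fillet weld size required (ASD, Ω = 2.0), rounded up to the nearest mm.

Total weld length L = 640 mm.
Required throat t_e = P × Ω / (0.6 F_EXX × L) = 952 × 2.0 / (0.6 × 550 × 640 × 10⁻³) = 9.015 mm.
Required leg w = t_e / 0.707 = 12.75 mm → use 13 mm.

w = 13 mm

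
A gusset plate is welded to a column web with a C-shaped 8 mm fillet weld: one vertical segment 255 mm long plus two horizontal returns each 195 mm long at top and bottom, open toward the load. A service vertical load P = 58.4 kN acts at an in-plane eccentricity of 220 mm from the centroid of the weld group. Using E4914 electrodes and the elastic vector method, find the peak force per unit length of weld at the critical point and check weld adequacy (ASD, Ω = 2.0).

E49XX → F_EXX = 490 MPa.
Total weld length L_w = 645 mm. Treat welds as unit-width lines.
Centroid: x̄ = 2×195×97.5 / 645 = 58.95 mm from the vertical weld.
Polar moment about centroid: J = I_x + I_y = [255³/12 + 2×195×127.5²] + [255×58.95² + 2(195³/12 + 195×38.55²)] = 10420000 mm³.
Direct shear f_v = P/L_w = 58.4×10³ / 645 = 90.54 N/mm (vertical).
Torsion M = P·e = 58.4×10³ × 220 = 12848000 N·mm.
Critical point at (x, y) = (136, 127.5) from centroid. f_tx = M·y/J = 157.2 N/mm; f_ty = M·x/J = 167.7 N/mm.
Resultant f_max = √[f_tx² + (f_v + f_ty)²] = √[157.2² + (90.54 + 167.7)²] = 302.3 N/mm.
Capacity per unit length: r_n/Ω = (1/2.0) × 0.6 × 490 × (0.707 × 8) = 831.4 N/mm.
302.3 ≤ 831.4 → adequate.

f_max ≈ 302 N/mm; adequate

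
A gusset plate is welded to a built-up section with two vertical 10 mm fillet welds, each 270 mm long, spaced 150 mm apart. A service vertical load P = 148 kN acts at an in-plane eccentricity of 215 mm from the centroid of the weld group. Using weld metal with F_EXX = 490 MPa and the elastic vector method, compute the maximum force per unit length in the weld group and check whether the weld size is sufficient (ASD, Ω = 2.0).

f_max ≈ 942 N/mm; adequate

Total weld length L_w = 540 mm. Treat welds as unit-width lines.
Polar moment about centroid: J = 2[d³/12 + d(b/2)²] = 2[270³/12 + 270×75²] = 6318000 mm³.
Direct shear f_v = P/L_w = 148×10³ / 540 = 274.1 N/mm (vertical).
Torsion M = P·e = 148×10³ × 215 = 31820000 N·mm.
Critical point at (x, y) = (75, 135) from centroid. f_tx = M·y/J = 679.9 N/mm; f_ty = M·x/J = 377.7 N/mm.
Resultant f_max = √[f_tx² + (f_v + f_ty)²] = √[679.9² + (274.1 + 377.7)²] = 941.9 N/mm.
Capacity per unit length: r_n/Ω = (1/2.0) × 0.6 × 490 × (0.707 × 10) = 1039 N/mm.
941.9 ≤ 1039 → adequate.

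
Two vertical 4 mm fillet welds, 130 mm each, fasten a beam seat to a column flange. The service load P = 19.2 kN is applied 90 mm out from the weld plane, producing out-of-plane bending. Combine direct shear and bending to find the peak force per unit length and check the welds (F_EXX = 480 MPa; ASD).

L_w = 2 × 130 = 260 mm; section modulus (unit throat) S = 2 × L²/6 = 5633 mm².
Direct shear f_v = P/L_w = 19.2×10³/260 = 73.85 N/mm.
Moment M = P × e = 19.2×10³ × 90 = 1728000 N·mm; bending f_b = M/S = 306.7 N/mm.
f_max = √(f_v² + f_b²) = √(73.85² + 306.7²) = 315.5 N/mm.
r_n/Ω = (1/2.0) × 0.6 × 480 × (0.707 × 4) = 407.2 N/mm → adequate.

f_max ≈ 316 N/mm; adequate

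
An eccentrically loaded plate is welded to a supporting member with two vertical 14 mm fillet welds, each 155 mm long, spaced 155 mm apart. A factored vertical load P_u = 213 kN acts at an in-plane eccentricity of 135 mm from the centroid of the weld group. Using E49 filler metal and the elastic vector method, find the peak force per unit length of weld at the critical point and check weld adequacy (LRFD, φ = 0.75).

f_max ≈ 1820 N/mm; adequate

E49XX → F_EXX = 490 MPa.
Total weld length L_w = 310 mm. Treat welds as unit-width lines.
Polar moment about centroid: J = 2[d³/12 + d(b/2)²] = 2[155³/12 + 155×77.5²] = 2483000 mm³.
Direct shear f_v = P/L_w = 213×10³ / 310 = 687.1 N/mm (vertical).
Torsion M = P·e = 213×10³ × 135 = 28755000 N·mm.
Critical point at (x, y) = (77.5, 77.5) from centroid. f_tx = M·y/J = 897.7 N/mm; f_ty = M·x/J = 897.7 N/mm.
Resultant f_max = √[f_tx² + (f_v + f_ty)²] = √[897.7² + (687.1 + 897.7)²] = 1821 N/mm.
Capacity per unit length: φr_n = 0.75 × 0.6 × 490 × (0.707 × 14) = 2183 N/mm.
1821 ≤ 2183 → adequate.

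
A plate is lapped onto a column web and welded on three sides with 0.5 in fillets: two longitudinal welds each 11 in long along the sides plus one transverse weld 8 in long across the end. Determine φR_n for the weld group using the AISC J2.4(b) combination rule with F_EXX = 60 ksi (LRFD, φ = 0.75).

t_e = 0.707 × 0.5 = 0.3535 in.
R_nwl = 0.6 × 60 × 0.3535 × 22 = 280 kips (longitudinal, 2 welds).
R_nwt = 0.6 × 60 × 0.3535 × 8 = 101.8 kips (transverse, base value).
(i) R_nwl + R_nwt = 381.8 kips; (ii) 0.85 R_nwl + 1.5 R_nwt = 390.7 kips.
R_n = max = 390.7 kips [governs: (ii)]; φR_n = 293 kips.

φR_n ≈ 293 kips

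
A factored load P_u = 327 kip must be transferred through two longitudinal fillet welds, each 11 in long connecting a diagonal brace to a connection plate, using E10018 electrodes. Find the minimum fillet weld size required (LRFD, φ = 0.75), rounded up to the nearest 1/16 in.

E100XX → F_EXX = 100 ksi.
Total weld length L = 22 in.
Required throat t_e = P_u / (φ × 0.6 F_EXX × L) = 327 / (0.75 × 0.6 × 100 × 22) = 0.3303 in.
Required leg w = t_e / 0.707 = 0.4672 in → use 1/2 in.

w = 1/2 in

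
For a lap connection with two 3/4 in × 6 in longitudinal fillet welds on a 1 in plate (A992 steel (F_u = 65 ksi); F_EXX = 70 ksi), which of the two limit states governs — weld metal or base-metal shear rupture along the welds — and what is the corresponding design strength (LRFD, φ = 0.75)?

φR_n ≈ 200 kip (weld metal governs)

t_e = 0.707 × 0.75 = 0.5302 in; L = 12 in.
Weld metal: φR_n = 0.75 × 0.6 × 70 × 0.5302 × 12 = 200.4 kip.
Base metal (shear rupture): φR_n = 0.75 × 0.6 × 65 × 1 × 12 = 351 kip.
Governing: weld metal.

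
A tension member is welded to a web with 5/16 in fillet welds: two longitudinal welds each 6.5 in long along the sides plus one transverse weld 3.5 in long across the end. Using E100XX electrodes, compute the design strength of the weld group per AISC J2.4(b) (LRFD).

φR_n ≈ 164 kip

E100XX → F_EXX = 100 ksi.
t_e = 0.707 × 0.3125 = 0.2209 in.
R_nwl = 0.6 × 100 × 0.2209 × 13 = 172.3 kip (longitudinal, 2 welds).
R_nwt = 0.6 × 100 × 0.2209 × 3.5 = 46.4 kip (transverse, base value).
(i) R_nwl + R_nwt = 218.7 kip; (ii) 0.85 R_nwl + 1.5 R_nwt = 216.1 kip.
R_n = max = 218.7 kip [governs: (i)]; φR_n = 164 kip.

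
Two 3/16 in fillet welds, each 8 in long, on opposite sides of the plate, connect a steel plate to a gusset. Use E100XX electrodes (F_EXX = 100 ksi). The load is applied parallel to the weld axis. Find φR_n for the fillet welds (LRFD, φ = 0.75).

φR_n ≈ 95.4 kips

Effective throat t_e = 0.707 × 0.1875 = 0.1326 in.
Total length L = 16 in; A_we = 0.1326 × 16 = 2.121 in².
F_nw = 0.6 F_EXX = 0.6 × 100 = 60 ksi.
φR_n = 0.75 × 60 × 2.121 = 95.45 kips.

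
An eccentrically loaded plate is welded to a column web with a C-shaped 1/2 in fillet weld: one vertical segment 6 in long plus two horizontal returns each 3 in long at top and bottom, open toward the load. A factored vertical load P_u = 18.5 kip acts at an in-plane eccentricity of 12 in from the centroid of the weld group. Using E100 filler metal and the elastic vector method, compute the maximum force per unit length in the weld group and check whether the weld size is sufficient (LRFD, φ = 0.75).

E100XX → F_EXX = 100 ksi.
Total weld length L_w = 12 in. Treat welds as unit-width lines.
Centroid: x̄ = 2×3×1.5 / 12 = 0.75 in from the vertical weld.
Polar moment about centroid: J = I_x + I_y = [6³/12 + 2×3×3²] + [6×0.75² + 2(3³/12 + 3×0.75²)] = 83.25 in³.
Direct shear f_v = P/L_w = 18.5 / 12 = 1.542 kip/in (vertical).
Torsion M = P·e = 18.5 × 12 = 222 kip·in.
Critical point at (x, y) = (2.25, 3) from centroid. f_tx = M·y/J = 8 kip/in; f_ty = M·x/J = 6 kip/in.
Resultant f_max = √[f_tx² + (f_v + f_ty)²] = √[8² + (1.542 + 6)²] = 10.99 kip/in.
Capacity per unit length: φr_n = 0.75 × 0.6 × 100 × (0.707 × 0.5) = 15.91 kip/in.
10.99 ≤ 15.91 → adequate.

f_max ≈ 11 kip/in; adequate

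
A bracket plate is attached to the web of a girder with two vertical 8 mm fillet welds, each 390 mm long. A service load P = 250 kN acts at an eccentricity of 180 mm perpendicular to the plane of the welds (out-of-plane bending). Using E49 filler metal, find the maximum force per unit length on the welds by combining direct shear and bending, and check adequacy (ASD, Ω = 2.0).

f_max ≈ 944 N/mm; NOT adequate

E49XX → F_EXX = 490 MPa.
L_w = 2 × 390 = 780 mm; section modulus (unit throat) S = 2 × L²/6 = 50700 mm².
Direct shear f_v = P/L_w = 250×10³/780 = 320.5 N/mm.
Moment M = P × e = 250×10³ × 180 = 45000000 N·mm; bending f_b = M/S = 887.6 N/mm.
f_max = √(f_v² + f_b²) = √(320.5² + 887.6²) = 943.7 N/mm.
r_n/Ω = (1/2.0) × 0.6 × 490 × (0.707 × 8) = 831.4 N/mm → NOT adequate.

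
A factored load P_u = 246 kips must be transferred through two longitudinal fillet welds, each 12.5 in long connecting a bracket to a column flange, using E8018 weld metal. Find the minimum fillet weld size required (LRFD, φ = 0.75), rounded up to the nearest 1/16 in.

w = 7/16 in

E80XX → F_EXX = 80 ksi.
Total weld length L = 25 in.
Required throat t_e = P_u / (φ × 0.6 F_EXX × L) = 246 / (0.75 × 0.6 × 80 × 25) = 0.2733 in.
Required leg w = t_e / 0.707 = 0.3866 in → use 7/16 in.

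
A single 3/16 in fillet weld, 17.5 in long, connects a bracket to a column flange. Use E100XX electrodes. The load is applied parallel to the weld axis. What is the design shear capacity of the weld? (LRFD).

E100XX → F_EXX = 100 ksi.
Effective throat t_e = 0.707 × 0.1875 = 0.1326 in.
Total length L = 17.5 in; A_we = 0.1326 × 17.5 = 2.32 in².
F_nw = 0.6 F_EXX = 0.6 × 100 = 60 ksi.
φR_n = 0.75 × 60 × 2.32 = 104.4 kips.

φR_n ≈ 104 kips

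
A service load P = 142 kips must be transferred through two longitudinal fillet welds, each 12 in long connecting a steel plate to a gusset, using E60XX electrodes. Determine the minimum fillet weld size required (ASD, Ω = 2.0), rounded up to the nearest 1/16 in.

w = 1/2 in

E60XX → F_EXX = 60 ksi.
Total weld length L = 24 in.
Required throat t_e = P × Ω / (0.6 F_EXX × L) = 142 × 2.0 / (0.6 × 60 × 24) = 0.3287 in.
Required leg w = t_e / 0.707 = 0.4649 in → use 1/2 in.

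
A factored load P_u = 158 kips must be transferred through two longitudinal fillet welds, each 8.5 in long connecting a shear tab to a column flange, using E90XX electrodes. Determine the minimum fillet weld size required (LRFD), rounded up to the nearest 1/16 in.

E90XX → F_EXX = 90 ksi.
Total weld length L = 17 in.
Required throat t_e = P_u / (φ × 0.6 F_EXX × L) = 158 / (0.75 × 0.6 × 90 × 17) = 0.2295 in.
Required leg w = t_e / 0.707 = 0.3246 in → use 3/8 in.

w = 3/8 in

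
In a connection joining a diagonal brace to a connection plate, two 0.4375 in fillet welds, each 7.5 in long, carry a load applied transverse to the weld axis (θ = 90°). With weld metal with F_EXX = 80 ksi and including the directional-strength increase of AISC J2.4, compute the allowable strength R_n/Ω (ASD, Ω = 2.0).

R_n/Ω ≈ 167 kip

t_e = 0.707 × 0.4375 = 0.3093 in; A_we = 0.3093 × 15 = 4.64 in².
Directional factor: 1.0 + 0.5 sin^1.5(90°) = 1.5.
F_nw = 0.6 × 80 × 1.5 = 72 ksi.
R_n/Ω = (72 × 4.64) / 2.0 = 167 kip.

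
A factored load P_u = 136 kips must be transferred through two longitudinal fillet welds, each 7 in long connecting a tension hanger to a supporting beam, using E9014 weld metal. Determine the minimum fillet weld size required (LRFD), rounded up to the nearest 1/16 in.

E90XX → F_EXX = 90 ksi.
Total weld length L = 14 in.
Required throat t_e = P_u / (φ × 0.6 F_EXX × L) = 136 / (0.75 × 0.6 × 90 × 14) = 0.2399 in.
Required leg w = t_e / 0.707 = 0.3393 in → use 3/8 in.

w = 3/8 in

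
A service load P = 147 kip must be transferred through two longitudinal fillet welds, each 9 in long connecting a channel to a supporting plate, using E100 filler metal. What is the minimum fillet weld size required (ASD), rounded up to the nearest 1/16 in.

w = 7/16 in

E100XX → F_EXX = 100 ksi.
Total weld length L = 18 in.
Required throat t_e = P × Ω / (0.6 F_EXX × L) = 147 × 2.0 / (0.6 × 100 × 18) = 0.2722 in.
Required leg w = t_e / 0.707 = 0.385 in → use 7/16 in.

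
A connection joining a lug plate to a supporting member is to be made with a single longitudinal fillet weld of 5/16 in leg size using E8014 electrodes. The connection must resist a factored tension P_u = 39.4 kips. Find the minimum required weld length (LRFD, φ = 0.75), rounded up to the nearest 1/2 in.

E80XX → F_EXX = 80 ksi.
Throat t_e = 0.707 × 0.3125 = 0.2209 in.
φr_n = 0.75 × 0.6 × 80 × 0.2209 = 7.954 kips/in.
L_req = P_u / φr_n = 39.4 / 7.954 = 4.954 in total.
Round up → use L = 5 in.

L = 5 in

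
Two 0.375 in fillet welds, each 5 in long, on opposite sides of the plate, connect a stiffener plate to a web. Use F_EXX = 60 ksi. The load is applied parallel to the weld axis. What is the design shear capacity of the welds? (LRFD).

Effective throat t_e = 0.707 × 0.375 = 0.2651 in.
Total length L = 10 in; A_we = 0.2651 × 10 = 2.651 in².
F_nw = 0.6 F_EXX = 0.6 × 60 = 36 ksi.
φR_n = 0.75 × 36 × 2.651 = 71.58 kips.

φR_n ≈ 71.6 kips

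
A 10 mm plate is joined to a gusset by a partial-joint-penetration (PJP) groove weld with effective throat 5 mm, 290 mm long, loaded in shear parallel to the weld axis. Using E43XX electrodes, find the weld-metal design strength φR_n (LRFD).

φR_n ≈ 281 kN

E43XX → F_EXX = 430 MPa.
Effective throat (given) t_e = 5 mm.
A_we = 5 × 290 = 1450 mm².
F_nw = 0.6 F_EXX = 258 MPa.
φR_n = 0.75 × 258 × 1450 × 10⁻³ = 280.6 kN.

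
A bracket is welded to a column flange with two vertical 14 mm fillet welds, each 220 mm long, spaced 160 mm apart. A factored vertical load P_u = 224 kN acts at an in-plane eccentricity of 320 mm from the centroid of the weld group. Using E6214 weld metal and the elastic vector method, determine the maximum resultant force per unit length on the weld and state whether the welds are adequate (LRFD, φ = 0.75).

E62XX → F_EXX = 620 MPa.
Total weld length L_w = 440 mm. Treat welds as unit-width lines.
Polar moment about centroid: J = 2[d³/12 + d(b/2)²] = 2[220³/12 + 220×80²] = 4591000 mm³.
Direct shear f_v = P/L_w = 224×10³ / 440 = 509.1 N/mm (vertical).
Torsion M = P·e = 224×10³ × 320 = 71680000 N·mm.
Critical point at (x, y) = (80, 110) from centroid. f_tx = M·y/J = 1718 N/mm; f_ty = M·x/J = 1249 N/mm.
Resultant f_max = √[f_tx² + (f_v + f_ty)²] = √[1718² + (509.1 + 1249)²] = 2458 N/mm.
Capacity per unit length: φr_n = 0.75 × 0.6 × 620 × (0.707 × 14) = 2762 N/mm.
2458 ≤ 2762 → adequate.

f_max ≈ 2460 N/mm; adequate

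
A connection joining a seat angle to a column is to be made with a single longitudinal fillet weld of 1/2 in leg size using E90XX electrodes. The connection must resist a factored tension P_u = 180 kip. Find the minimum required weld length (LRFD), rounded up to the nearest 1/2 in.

E90XX → F_EXX = 90 ksi.
Throat t_e = 0.707 × 0.5 = 0.3535 in.
φr_n = 0.75 × 0.6 × 90 × 0.3535 = 14.32 kip/in.
L_req = P_u / φr_n = 180 / 14.32 = 12.57 in total.
Round up → use L = 13 in.

L = 13 in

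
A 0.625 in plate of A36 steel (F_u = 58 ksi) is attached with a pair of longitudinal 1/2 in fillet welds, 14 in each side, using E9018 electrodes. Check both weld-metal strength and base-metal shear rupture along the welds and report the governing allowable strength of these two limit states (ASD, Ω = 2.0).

E90XX → F_EXX = 90 ksi.
t_e = 0.707 × 0.5 = 0.3535 in; L = 28 in.
Weld metal: R_n/Ω = (1/2.0) × 0.6 × 90 × 0.3535 × 28 = 267.2 kips.
Base metal (shear rupture): R_n/Ω = (1/2.0) × 0.6 × 58 × 0.625 × 28 = 304.5 kips.
Governing: weld metal.

R_n/Ω ≈ 267 kips (weld metal governs)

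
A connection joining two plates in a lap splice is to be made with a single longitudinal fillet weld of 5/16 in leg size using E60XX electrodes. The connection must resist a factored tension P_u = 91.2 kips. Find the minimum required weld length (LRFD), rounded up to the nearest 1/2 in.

E60XX → F_EXX = 60 ksi.
Throat t_e = 0.707 × 0.3125 = 0.2209 in.
φr_n = 0.75 × 0.6 × 60 × 0.2209 = 5.965 kips/in.
L_req = P_u / φr_n = 91.2 / 5.965 = 15.29 in total.
Round up → use L = 15.5 in.

L = 15.5 in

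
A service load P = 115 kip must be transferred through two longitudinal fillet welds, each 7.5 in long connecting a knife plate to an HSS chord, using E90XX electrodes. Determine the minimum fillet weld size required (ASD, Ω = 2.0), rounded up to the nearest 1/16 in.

E90XX → F_EXX = 90 ksi.
Total weld length L = 15 in.
Required throat t_e = P × Ω / (0.6 F_EXX × L) = 115 × 2.0 / (0.6 × 90 × 15) = 0.284 in.
Required leg w = t_e / 0.707 = 0.4016 in → use 7/16 in.

w = 7/16 in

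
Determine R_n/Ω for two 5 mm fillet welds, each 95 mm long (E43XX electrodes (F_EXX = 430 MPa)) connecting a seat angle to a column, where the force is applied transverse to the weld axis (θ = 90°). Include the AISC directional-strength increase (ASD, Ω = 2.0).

R_n/Ω ≈ 130 kN

t_e = 0.707 × 5 = 3.535 mm; A_we = 3.535 × 190 = 671.6 mm².
Directional factor: 1.0 + 0.5 sin^1.5(90°) = 1.5.
F_nw = 0.6 × 430 × 1.5 = 387 MPa.
R_n/Ω = (387 × 671.6) / 2.0 × 10⁻³ = 130 kN.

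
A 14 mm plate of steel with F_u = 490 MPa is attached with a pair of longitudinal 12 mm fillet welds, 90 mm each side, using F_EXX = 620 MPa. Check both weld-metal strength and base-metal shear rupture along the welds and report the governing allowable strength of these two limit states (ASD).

R_n/Ω ≈ 284 kN (weld metal governs)

t_e = 0.707 × 12 = 8.484 mm; L = 180 mm.
Weld metal: R_n/Ω = (1/2.0) × 0.6 × 620 × 8.484 × 180 × 10⁻³ = 284 kN.
Base metal (shear rupture): R_n/Ω = (1/2.0) × 0.6 × 490 × 14 × 180 × 10⁻³ = 370.4 kN.
Governing: weld metal.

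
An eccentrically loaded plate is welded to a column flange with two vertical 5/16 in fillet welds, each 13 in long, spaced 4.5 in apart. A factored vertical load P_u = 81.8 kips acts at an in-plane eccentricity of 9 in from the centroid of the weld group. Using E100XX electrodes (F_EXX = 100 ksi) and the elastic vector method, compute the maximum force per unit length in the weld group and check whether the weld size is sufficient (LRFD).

Total weld length L_w = 26 in. Treat welds as unit-width lines.
Polar moment about centroid: J = 2[d³/12 + d(b/2)²] = 2[13³/12 + 13×2.25²] = 497.8 in³.
Direct shear f_v = P/L_w = 81.8 / 26 = 3.146 kip/in (vertical).
Torsion M = P·e = 81.8 × 9 = 736.2 kip·in.
Critical point at (x, y) = (2.25, 6.5) from centroid. f_tx = M·y/J = 9.613 kip/in; f_ty = M·x/J = 3.328 kip/in.
Resultant f_max = √[f_tx² + (f_v + f_ty)²] = √[9.613² + (3.146 + 3.328)²] = 11.59 kip/in.
Capacity per unit length: φr_n = 0.75 × 0.6 × 100 × (0.707 × 0.3125) = 9.942 kip/in.
11.59 > 9.942 → NOT adequate.

f_max ≈ 11.6 kip/in; NOT adequate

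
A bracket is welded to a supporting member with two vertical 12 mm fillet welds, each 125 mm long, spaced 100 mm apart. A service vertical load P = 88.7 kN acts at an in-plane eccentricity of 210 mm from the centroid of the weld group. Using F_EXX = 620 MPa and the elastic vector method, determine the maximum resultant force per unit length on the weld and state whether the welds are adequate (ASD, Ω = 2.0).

Total weld length L_w = 250 mm. Treat welds as unit-width lines.
Polar moment about centroid: J = 2[d³/12 + d(b/2)²] = 2[125³/12 + 125×50²] = 950500 mm³.
Direct shear f_v = P/L_w = 88.7×10³ / 250 = 354.8 N/mm (vertical).
Torsion M = P·e = 88.7×10³ × 210 = 18627000 N·mm.
Critical point at (x, y) = (50, 62.5) from centroid. f_tx = M·y/J = 1225 N/mm; f_ty = M·x/J = 979.8 N/mm.
Resultant f_max = √[f_tx² + (f_v + f_ty)²] = √[1225² + (354.8 + 979.8)²] = 1811 N/mm.
Capacity per unit length: r_n/Ω = (1/2.0) × 0.6 × 620 × (0.707 × 12) = 1578 N/mm.
1811 > 1578 → NOT adequate.

f_max ≈ 1810 N/mm; NOT adequate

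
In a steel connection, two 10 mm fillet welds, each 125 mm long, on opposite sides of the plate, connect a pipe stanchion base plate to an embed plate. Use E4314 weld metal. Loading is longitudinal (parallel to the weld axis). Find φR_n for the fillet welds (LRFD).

E43XX → F_EXX = 430 MPa.
Effective throat t_e = 0.707 × 10 = 7.07 mm.
Total length L = 250 mm; A_we = 7.07 × 250 = 1767 mm².
F_nw = 0.6 F_EXX = 0.6 × 430 = 258 MPa.
φR_n = 0.75 × 258 × 1767 × 10⁻³ = 342 kN.

φR_n ≈ 342 kN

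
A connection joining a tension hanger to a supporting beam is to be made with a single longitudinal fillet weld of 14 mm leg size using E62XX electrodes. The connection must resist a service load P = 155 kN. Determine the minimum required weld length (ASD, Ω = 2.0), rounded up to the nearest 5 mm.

E62XX → F_EXX = 620 MPa.
Throat t_e = 0.707 × 14 = 9.898 mm.
r_n/Ω = (0.6 × 620 × 9.898) / 2.0 = 1841 N/mm = 1.841 kN/mm.
L_req = P / (r_n/Ω) = 155 / 1.841 = 84.19 mm total.
Round up → use L = 85 mm.

L = 85 mm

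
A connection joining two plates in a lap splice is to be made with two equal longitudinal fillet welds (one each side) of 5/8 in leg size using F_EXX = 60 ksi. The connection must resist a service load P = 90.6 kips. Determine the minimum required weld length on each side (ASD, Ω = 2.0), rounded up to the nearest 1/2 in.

Throat t_e = 0.707 × 0.625 = 0.4419 in.
r_n/Ω = (0.6 × 60 × 0.4419) / 2.0 = 7.954 kip/in.
L_req = P / (r_n/Ω) = 90.6 / 7.954 = 11.39 in total.
Per side: 11.39 / 2 = 5.695 in.
Round up → use L = 6 in on each side.

L = 6 in on each side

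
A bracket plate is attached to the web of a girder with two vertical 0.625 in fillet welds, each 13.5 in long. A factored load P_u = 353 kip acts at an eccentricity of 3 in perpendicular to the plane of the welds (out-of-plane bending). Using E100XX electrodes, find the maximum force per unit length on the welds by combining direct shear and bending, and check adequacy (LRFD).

E100XX → F_EXX = 100 ksi.
L_w = 2 × 13.5 = 27 in; section modulus (unit throat) S = 2 × L²/6 = 60.75 in².
Direct shear f_v = P/L_w = 353/27 = 13.07 kip/in.
Moment M = P × e = 353 × 3 = 1059 kip·in; bending f_b = M/S = 17.43 kip/in.
f_max = √(f_v² + f_b²) = √(13.07² + 17.43²) = 21.79 kip/in.
φr_n = 0.75 × 0.6 × 100 × (0.707 × 0.625) = 19.88 kip/in → NOT adequate.

f_max ≈ 21.8 kip/in; NOT adequate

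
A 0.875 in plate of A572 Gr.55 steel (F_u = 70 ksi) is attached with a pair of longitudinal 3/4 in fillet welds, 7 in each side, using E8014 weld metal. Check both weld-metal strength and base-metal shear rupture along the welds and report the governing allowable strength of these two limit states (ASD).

R_n/Ω ≈ 178 kips (weld metal governs)

E80XX → F_EXX = 80 ksi.
t_e = 0.707 × 0.75 = 0.5302 in; L = 14 in.
Weld metal: R_n/Ω = (1/2.0) × 0.6 × 80 × 0.5302 × 14 = 178.2 kips.
Base metal (shear rupture): R_n/Ω = (1/2.0) × 0.6 × 70 × 0.875 × 14 = 257.2 kips.
Governing: weld metal.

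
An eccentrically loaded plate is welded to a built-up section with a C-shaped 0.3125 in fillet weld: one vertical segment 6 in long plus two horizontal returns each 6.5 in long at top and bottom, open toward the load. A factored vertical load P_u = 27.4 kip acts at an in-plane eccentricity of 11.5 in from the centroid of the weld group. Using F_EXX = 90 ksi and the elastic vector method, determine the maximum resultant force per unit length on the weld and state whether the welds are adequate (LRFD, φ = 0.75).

f_max ≈ 8.56 kip/in; adequate

Total weld length L_w = 19 in. Treat welds as unit-width lines.
Centroid: x̄ = 2×6.5×3.25 / 19 = 2.224 in from the vertical weld.
Polar moment about centroid: J = I_x + I_y = [6³/12 + 2×6.5×3²] + [6×2.224² + 2(6.5³/12 + 6.5×1.026²)] = 224.1 in³.
Direct shear f_v = P/L_w = 27.4 / 19 = 1.442 kip/in (vertical).
Torsion M = P·e = 27.4 × 11.5 = 315.1 kip·in.
Critical point at (x, y) = (4.276, 3) from centroid. f_tx = M·y/J = 4.218 kip/in; f_ty = M·x/J = 6.012 kip/in.
Resultant f_max = √[f_tx² + (f_v + f_ty)²] = √[4.218² + (1.442 + 6.012)²] = 8.564 kip/in.
Capacity per unit length: φr_n = 0.75 × 0.6 × 90 × (0.707 × 0.3125) = 8.948 kip/in.
8.564 ≤ 8.948 → adequate.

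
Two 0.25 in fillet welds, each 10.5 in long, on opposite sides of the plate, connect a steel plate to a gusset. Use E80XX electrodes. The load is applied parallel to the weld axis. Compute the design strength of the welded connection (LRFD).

φR_n ≈ 134 kips

E80XX → F_EXX = 80 ksi.
Effective throat t_e = 0.707 × 0.25 = 0.1767 in.
Total length L = 21 in; A_we = 0.1767 × 21 = 3.712 in².
F_nw = 0.6 F_EXX = 0.6 × 80 = 48 ksi.
φR_n = 0.75 × 48 × 3.712 = 133.6 kips.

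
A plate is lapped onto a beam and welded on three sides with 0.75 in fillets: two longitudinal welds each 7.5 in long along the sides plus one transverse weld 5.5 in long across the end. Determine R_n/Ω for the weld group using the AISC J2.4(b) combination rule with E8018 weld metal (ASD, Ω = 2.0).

E80XX → F_EXX = 80 ksi.
t_e = 0.707 × 0.75 = 0.5302 in.
R_nwl = 0.6 × 80 × 0.5302 × 15 = 381.8 kips (longitudinal, 2 welds).
R_nwt = 0.6 × 80 × 0.5302 × 5.5 = 140 kips (transverse, base value).
(i) R_nwl + R_nwt = 521.8 kips; (ii) 0.85 R_nwl + 1.5 R_nwt = 534.5 kips.
R_n = max = 534.5 kips [governs: (ii)]; R_n/Ω = 267.2 kips.

R_n/Ω ≈ 267 kips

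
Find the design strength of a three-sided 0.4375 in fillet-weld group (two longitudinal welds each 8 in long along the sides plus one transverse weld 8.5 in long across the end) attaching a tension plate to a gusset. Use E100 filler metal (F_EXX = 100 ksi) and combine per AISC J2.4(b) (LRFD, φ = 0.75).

φR_n ≈ 367 kip

t_e = 0.707 × 0.4375 = 0.3093 in.
R_nwl = 0.6 × 100 × 0.3093 × 16 = 296.9 kip (longitudinal, 2 welds).
R_nwt = 0.6 × 100 × 0.3093 × 8.5 = 157.7 kip (transverse, base value).
(i) R_nwl + R_nwt = 454.7 kip; (ii) 0.85 R_nwl + 1.5 R_nwt = 489 kip.
R_n = max = 489 kip [governs: (ii)]; φR_n = 366.8 kip.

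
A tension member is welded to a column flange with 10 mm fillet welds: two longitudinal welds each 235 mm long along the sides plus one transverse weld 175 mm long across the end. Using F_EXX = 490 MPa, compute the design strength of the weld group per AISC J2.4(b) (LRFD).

φR_n ≈ 1030 kN

t_e = 0.707 × 10 = 7.07 mm.
R_nwl = 0.6 × 490 × 7.07 × 470 × 10⁻³ = 976.9 kN (longitudinal, 2 welds).
R_nwt = 0.6 × 490 × 7.07 × 175 × 10⁻³ = 363.8 kN (transverse, base value).
(i) R_nwl + R_nwt = 1341 kN; (ii) 0.85 R_nwl + 1.5 R_nwt = 1376 kN.
R_n = max = 1376 kN [governs: (ii)]; φR_n = 1032 kN.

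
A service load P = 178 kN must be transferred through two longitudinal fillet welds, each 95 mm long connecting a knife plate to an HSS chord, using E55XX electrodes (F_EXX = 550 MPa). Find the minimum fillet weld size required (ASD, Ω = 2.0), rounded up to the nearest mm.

Total weld length L = 190 mm.
Required throat t_e = P × Ω / (0.6 F_EXX × L) = 178 × 2.0 / (0.6 × 550 × 190 × 10⁻³) = 5.678 mm.
Required leg w = t_e / 0.707 = 8.031 mm → use 9 mm.

w = 9 mm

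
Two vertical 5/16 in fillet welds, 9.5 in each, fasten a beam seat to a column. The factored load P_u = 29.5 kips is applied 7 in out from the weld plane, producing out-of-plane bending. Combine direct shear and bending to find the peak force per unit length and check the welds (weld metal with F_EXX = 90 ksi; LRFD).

L_w = 2 × 9.5 = 19 in; section modulus (unit throat) S = 2 × L²/6 = 30.08 in².
Direct shear f_v = P/L_w = 29.5/19 = 1.553 kip/in.
Moment M = P × e = 29.5 × 7 = 206.5 kip·in; bending f_b = M/S = 6.864 kip/in.
f_max = √(f_v² + f_b²) = √(1.553² + 6.864²) = 7.038 kip/in.
φr_n = 0.75 × 0.6 × 90 × (0.707 × 0.3125) = 8.948 kip/in → adequate.

f_max ≈ 7.04 kip/in; adequate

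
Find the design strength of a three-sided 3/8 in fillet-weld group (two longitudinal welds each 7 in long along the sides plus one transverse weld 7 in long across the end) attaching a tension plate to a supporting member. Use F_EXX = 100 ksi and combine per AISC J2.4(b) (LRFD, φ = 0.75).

t_e = 0.707 × 0.375 = 0.2651 in.
R_nwl = 0.6 × 100 × 0.2651 × 14 = 222.7 kip (longitudinal, 2 welds).
R_nwt = 0.6 × 100 × 0.2651 × 7 = 111.4 kip (transverse, base value).
(i) R_nwl + R_nwt = 334.1 kip; (ii) 0.85 R_nwl + 1.5 R_nwt = 356.3 kip.
R_n = max = 356.3 kip [governs: (ii)]; φR_n = 267.2 kip.

φR_n ≈ 267 kip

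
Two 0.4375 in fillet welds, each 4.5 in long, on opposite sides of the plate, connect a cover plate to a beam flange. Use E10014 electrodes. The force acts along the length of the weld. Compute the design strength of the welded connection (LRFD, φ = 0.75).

E100XX → F_EXX = 100 ksi.
Effective throat t_e = 0.707 × 0.4375 = 0.3093 in.
Total length L = 9 in; A_we = 0.3093 × 9 = 2.784 in².
F_nw = 0.6 F_EXX = 0.6 × 100 = 60 ksi.
φR_n = 0.75 × 60 × 2.784 = 125.3 kips.

φR_n ≈ 125 kips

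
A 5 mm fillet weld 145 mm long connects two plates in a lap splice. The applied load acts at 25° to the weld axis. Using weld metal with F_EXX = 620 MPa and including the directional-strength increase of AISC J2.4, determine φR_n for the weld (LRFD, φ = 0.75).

φR_n ≈ 163 kN

t_e = 0.707 × 5 = 3.535 mm; A_we = 3.535 × 145 = 512.6 mm².
Directional factor: 1.0 + 0.5 sin^1.5(25°) = 1.137.
F_nw = 0.6 × 620 × 1.137 = 423.1 MPa.
φR_n = 0.75 × 423.1 × 512.6 × 10⁻³ = 162.7 kN.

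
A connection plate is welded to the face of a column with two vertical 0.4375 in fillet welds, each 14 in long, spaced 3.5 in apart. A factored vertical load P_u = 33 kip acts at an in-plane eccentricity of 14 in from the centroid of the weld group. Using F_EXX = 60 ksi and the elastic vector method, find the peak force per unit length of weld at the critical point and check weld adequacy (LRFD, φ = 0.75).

f_max ≈ 6.52 kip/in; adequate

Total weld length L_w = 28 in. Treat welds as unit-width lines.
Polar moment about centroid: J = 2[d³/12 + d(b/2)²] = 2[14³/12 + 14×1.75²] = 543.1 in³.
Direct shear f_v = P/L_w = 33 / 28 = 1.179 kip/in (vertical).
Torsion M = P·e = 33 × 14 = 462 kip·in.
Critical point at (x, y) = (1.75, 7) from centroid. f_tx = M·y/J = 5.955 kip/in; f_ty = M·x/J = 1.489 kip/in.
Resultant f_max = √[f_tx² + (f_v + f_ty)²] = √[5.955² + (1.179 + 1.489)²] = 6.525 kip/in.
Capacity per unit length: φr_n = 0.75 × 0.6 × 60 × (0.707 × 0.4375) = 8.351 kip/in.
6.525 ≤ 8.351 → adequate.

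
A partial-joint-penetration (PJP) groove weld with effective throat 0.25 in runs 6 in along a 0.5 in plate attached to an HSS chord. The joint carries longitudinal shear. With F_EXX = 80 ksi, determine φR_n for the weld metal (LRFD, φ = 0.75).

φR_n ≈ 54 kip

Effective throat (given) t_e = 0.25 in.
A_we = 0.25 × 6 = 1.5 in².
F_nw = 0.6 F_EXX = 48 ksi.
φR_n = 0.75 × 48 × 1.5 = 54 kip.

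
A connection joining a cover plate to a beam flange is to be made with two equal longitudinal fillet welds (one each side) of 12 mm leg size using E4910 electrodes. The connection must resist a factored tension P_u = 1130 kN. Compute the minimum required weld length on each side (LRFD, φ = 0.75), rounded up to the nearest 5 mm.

L = 305 mm on each side

E49XX → F_EXX = 490 MPa.
Throat t_e = 0.707 × 12 = 8.484 mm.
φr_n = 0.75 × 0.6 × 490 × 8.484 × 10⁻³ = 1.871 kN/mm.
L_req = P_u / φr_n = 1130 / 1.871 = 604 mm total.
Per side: 604 / 2 = 302 mm.
Round up → use L = 305 mm on each side.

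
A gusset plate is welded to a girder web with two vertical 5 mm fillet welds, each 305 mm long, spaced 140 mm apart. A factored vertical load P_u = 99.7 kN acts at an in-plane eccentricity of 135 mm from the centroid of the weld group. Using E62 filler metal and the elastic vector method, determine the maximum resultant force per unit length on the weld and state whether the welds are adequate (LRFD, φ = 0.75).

f_max ≈ 390 N/mm; adequate

E62XX → F_EXX = 620 MPa.
Total weld length L_w = 610 mm. Treat welds as unit-width lines.
Polar moment about centroid: J = 2[d³/12 + d(b/2)²] = 2[305³/12 + 305×70²] = 7718000 mm³.
Direct shear f_v = P/L_w = 99.7×10³ / 610 = 163.4 N/mm (vertical).
Torsion M = P·e = 99.7×10³ × 135 = 13460000 N·mm.
Critical point at (x, y) = (70, 152.5) from centroid. f_tx = M·y/J = 266 N/mm; f_ty = M·x/J = 122.1 N/mm.
Resultant f_max = √[f_tx² + (f_v + f_ty)²] = √[266² + (163.4 + 122.1)²] = 390.2 N/mm.
Capacity per unit length: φr_n = 0.75 × 0.6 × 620 × (0.707 × 5) = 986.3 N/mm.
390.2 ≤ 986.3 → adequate.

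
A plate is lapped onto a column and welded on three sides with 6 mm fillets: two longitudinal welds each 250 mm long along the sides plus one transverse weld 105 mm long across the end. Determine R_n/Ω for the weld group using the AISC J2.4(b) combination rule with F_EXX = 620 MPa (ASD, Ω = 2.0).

R_n/Ω ≈ 477 kN

t_e = 0.707 × 6 = 4.242 mm.
R_nwl = 0.6 × 620 × 4.242 × 500 × 10⁻³ = 789 kN (longitudinal, 2 welds).
R_nwt = 0.6 × 620 × 4.242 × 105 × 10⁻³ = 165.7 kN (transverse, base value).
(i) R_nwl + R_nwt = 954.7 kN; (ii) 0.85 R_nwl + 1.5 R_nwt = 919.2 kN.
R_n = max = 954.7 kN [governs: (i)]; R_n/Ω = 477.4 kN.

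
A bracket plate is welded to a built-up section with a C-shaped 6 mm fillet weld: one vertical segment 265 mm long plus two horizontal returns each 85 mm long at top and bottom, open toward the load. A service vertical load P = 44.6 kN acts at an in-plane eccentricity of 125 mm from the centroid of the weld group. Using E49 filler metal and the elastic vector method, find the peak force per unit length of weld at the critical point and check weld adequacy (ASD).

f_max ≈ 237 N/mm; adequate

E49XX → F_EXX = 490 MPa.
Total weld length L_w = 435 mm. Treat welds as unit-width lines.
Centroid: x̄ = 2×85×42.5 / 435 = 16.61 mm from the vertical weld.
Polar moment about centroid: J = I_x + I_y = [265³/12 + 2×85×132.5²] + [265×16.61² + 2(85³/12 + 85×25.89²)] = 4825000 mm³.
Direct shear f_v = P/L_w = 44.6×10³ / 435 = 102.5 N/mm (vertical).
Torsion M = P·e = 44.6×10³ × 125 = 5575000 N·mm.
Critical point at (x, y) = (68.39, 132.5) from centroid. f_tx = M·y/J = 153.1 N/mm; f_ty = M·x/J = 79.03 N/mm.
Resultant f_max = √[f_tx² + (f_v + f_ty)²] = √[153.1² + (102.5 + 79.03)²] = 237.5 N/mm.
Capacity per unit length: r_n/Ω = (1/2.0) × 0.6 × 490 × (0.707 × 6) = 623.6 N/mm.
237.5 ≤ 623.6 → adequate.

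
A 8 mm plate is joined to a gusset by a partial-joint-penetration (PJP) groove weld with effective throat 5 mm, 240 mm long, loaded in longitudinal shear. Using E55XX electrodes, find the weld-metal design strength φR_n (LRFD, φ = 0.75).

E55XX → F_EXX = 550 MPa.
Effective throat (given) t_e = 5 mm.
A_we = 5 × 240 = 1200 mm².
F_nw = 0.6 F_EXX = 330 MPa.
φR_n = 0.75 × 330 × 1200 × 10⁻³ = 297 kN.

φR_n ≈ 297 kN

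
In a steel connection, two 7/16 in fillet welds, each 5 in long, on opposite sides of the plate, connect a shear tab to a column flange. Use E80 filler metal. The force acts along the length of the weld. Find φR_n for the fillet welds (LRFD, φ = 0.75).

φR_n ≈ 111 kip

E80XX → F_EXX = 80 ksi.
Effective throat t_e = 0.707 × 0.4375 = 0.3093 in.
Total length L = 10 in; A_we = 0.3093 × 10 = 3.093 in².
F_nw = 0.6 F_EXX = 0.6 × 80 = 48 ksi.
φR_n = 0.75 × 48 × 3.093 = 111.4 kip.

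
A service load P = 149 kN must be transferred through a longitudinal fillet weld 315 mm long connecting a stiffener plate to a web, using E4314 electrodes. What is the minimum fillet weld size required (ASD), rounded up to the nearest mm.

E43XX → F_EXX = 430 MPa.
Total weld length L = 315 mm.
Required throat t_e = P × Ω / (0.6 F_EXX × L) = 149 × 2.0 / (0.6 × 430 × 315 × 10⁻³) = 3.667 mm.
Required leg w = t_e / 0.707 = 5.186 mm → use 6 mm.

w = 6 mm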